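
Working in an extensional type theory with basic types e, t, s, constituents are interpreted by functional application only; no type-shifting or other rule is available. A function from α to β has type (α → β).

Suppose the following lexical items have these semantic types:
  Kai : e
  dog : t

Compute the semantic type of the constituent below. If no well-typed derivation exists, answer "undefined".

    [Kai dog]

At [Kai dog]: neither e nor t can take the other as argument; the node is ill-typed.

undefined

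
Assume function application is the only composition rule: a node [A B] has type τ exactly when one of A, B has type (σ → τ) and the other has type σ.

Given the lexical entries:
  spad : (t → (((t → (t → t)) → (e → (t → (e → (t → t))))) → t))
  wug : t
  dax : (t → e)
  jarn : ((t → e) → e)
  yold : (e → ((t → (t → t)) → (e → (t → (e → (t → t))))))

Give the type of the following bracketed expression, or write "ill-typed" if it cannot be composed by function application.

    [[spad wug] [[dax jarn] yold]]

t

[spad wug]: (t → (((t → (t → t)) → (e → (t → (e → (t → t))))) → t)) applied to t yields (((t → (t → t)) → (e → (t → (e → (t → t))))) → t).
[dax jarn]: ((t → e) → e) applied to (t → e) yields e.
[[dax jarn] yold]: (e → ((t → (t → t)) → (e → (t → (e → (t → t)))))) applied to e yields ((t → (t → t)) → (e → (t → (e → (t → t))))).
[[spad wug] [[dax jarn] yold]]: (((t → (t → t)) → (e → (t → (e → (t → t))))) → t) applied to ((t → (t → t)) → (e → (t → (e → (t → t))))) yields t.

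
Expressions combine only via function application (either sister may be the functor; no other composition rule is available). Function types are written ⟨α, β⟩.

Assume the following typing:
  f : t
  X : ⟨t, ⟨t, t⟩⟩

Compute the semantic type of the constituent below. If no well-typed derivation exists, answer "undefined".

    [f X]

⟨t, t⟩

[f X]: functor X : ⟨t, ⟨t, t⟩⟩, argument f : t; result ⟨t, t⟩.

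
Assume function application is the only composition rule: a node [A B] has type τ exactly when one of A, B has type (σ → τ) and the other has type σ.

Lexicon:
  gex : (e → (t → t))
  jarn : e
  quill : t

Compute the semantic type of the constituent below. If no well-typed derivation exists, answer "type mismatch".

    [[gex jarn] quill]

t

[gex jarn]: gex is (e → (t → t)), jarn is e; result (t → t).
[[gex jarn] quill]: [gex jarn] is (t → t), quill is t; result t.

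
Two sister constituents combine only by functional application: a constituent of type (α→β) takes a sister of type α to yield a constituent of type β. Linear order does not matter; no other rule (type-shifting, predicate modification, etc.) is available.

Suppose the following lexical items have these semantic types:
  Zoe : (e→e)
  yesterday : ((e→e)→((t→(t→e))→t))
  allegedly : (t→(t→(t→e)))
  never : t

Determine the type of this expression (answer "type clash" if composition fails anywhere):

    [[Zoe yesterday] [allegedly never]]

[Zoe yesterday] — yesterday of type ((e→e)→((t→(t→e))→t)) combines with Zoe of type (e→e): type ((t→(t→e))→t).
[allegedly never] — allegedly of type (t→(t→(t→e))) combines with never of type t: type (t→(t→e)).
[[Zoe yesterday] [allegedly never]] — [Zoe yesterday] of type ((t→(t→e))→t) combines with [allegedly never] of type (t→(t→e)): type t.

t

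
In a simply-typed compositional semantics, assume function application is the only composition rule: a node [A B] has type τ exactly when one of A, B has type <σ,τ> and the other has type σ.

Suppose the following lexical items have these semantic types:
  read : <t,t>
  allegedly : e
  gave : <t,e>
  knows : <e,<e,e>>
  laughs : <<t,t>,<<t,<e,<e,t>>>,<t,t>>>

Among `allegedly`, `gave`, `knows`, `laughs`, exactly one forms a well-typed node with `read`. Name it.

allegedly : e — neither side's domain matches the other.
gave : <t,e> — neither side's domain matches the other.
knows : <e,<e,e>> — neither side's domain matches the other.
laughs — combines: laughs : <<t,t>,<<t,<e,<e,t>>>,<t,t>>> takes read : <t,t> as argument, giving <<t,<e,<e,t>>>,<t,t>>.

laughs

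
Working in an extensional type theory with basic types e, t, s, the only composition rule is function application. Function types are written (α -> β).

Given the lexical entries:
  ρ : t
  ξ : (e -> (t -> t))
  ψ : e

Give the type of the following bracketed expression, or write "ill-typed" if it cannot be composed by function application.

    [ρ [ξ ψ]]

At [ξ ψ], ξ : (e -> (t -> t)) takes ψ : e, giving (t -> t).
At [ρ [ξ ψ]], [ξ ψ] : (t -> t) takes ρ : t, giving t.

t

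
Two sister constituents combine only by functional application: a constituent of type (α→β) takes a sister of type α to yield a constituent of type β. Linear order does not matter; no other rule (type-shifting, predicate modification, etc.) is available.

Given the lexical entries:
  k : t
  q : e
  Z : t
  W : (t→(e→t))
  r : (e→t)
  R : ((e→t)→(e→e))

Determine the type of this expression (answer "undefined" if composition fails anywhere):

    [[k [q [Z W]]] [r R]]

[Z W]: W is (t→(e→t)), Z is t; result (e→t).
[q [Z W]]: [Z W] is (e→t), q is e; result t.
[k [q [Z W]]]: t and t cannot combine by function application — type clash.

undefined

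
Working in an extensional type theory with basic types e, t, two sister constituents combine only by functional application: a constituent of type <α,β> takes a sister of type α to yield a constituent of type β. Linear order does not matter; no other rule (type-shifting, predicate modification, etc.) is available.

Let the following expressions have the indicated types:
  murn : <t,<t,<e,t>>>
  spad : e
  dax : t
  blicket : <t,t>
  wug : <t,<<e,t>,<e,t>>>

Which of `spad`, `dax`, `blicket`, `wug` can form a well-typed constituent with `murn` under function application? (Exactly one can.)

spad : e — no; murn wants t, and spad wants nothing (atomic).
dax — combines: murn : <t,<t,<e,t>>> takes dax : t as argument, giving <t,<e,t>>.
blicket : <t,t> — no; murn wants t, and blicket wants t.
wug : <t,<<e,t>,<e,t>>> — no; murn wants t, and wug wants t.

dax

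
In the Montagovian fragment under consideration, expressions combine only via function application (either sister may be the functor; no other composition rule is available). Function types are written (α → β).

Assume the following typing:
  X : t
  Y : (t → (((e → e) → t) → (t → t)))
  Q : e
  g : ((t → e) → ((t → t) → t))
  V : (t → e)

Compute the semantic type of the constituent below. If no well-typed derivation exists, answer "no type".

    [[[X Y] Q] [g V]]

no type

[X Y] — Y of type (t → (((e → e) → t) → (t → t))) combines with X of type t: type (((e → e) → t) → (t → t)).
At [[X Y] Q]: neither (((e → e) → t) → (t → t)) nor e can take the other as argument; the node is ill-typed.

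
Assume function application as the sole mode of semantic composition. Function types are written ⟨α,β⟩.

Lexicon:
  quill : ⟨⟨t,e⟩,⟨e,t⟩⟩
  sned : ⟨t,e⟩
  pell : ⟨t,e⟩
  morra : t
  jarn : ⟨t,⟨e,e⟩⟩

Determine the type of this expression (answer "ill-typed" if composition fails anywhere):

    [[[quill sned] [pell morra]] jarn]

At [quill sned], quill : ⟨⟨t,e⟩,⟨e,t⟩⟩ takes sned : ⟨t,e⟩, giving ⟨e,t⟩.
At [pell morra], pell : ⟨t,e⟩ takes morra : t, giving e.
At [[quill sned] [pell morra]], [quill sned] : ⟨e,t⟩ takes [pell morra] : e, giving t.
At [[[quill sned] [pell morra]] jarn], jarn : ⟨t,⟨e,e⟩⟩ takes [[quill sned] [pell morra]] : t, giving ⟨e,e⟩.

⟨e,e⟩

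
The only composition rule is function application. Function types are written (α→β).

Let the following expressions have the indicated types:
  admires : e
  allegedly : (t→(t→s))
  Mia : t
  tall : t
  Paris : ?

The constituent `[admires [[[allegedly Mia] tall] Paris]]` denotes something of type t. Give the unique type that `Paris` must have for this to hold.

(s→(e→t))

For [admires [[[allegedly Mia] tall] Paris]] to have type t with admires of type e, [[[allegedly Mia] tall] Paris] must be the function: [[[allegedly Mia] tall] Paris] : (e→t).
For [[[allegedly Mia] tall] Paris] to have type (e→t) with [[allegedly Mia] tall] of type s, Paris must be the function: Paris : (s→(e→t)).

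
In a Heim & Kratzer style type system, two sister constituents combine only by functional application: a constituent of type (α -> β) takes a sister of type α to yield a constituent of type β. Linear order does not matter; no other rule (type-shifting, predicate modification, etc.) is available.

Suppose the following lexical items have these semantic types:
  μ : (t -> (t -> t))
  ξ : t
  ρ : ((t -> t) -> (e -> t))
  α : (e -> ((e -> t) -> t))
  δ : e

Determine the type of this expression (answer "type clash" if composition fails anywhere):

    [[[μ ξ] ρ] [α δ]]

t

[μ ξ]: μ is (t -> (t -> t)), ξ is t; result (t -> t).
[[μ ξ] ρ]: ρ is ((t -> t) -> (e -> t)), [μ ξ] is (t -> t); result (e -> t).
[α δ]: α is (e -> ((e -> t) -> t)), δ is e; result ((e -> t) -> t).
[[[μ ξ] ρ] [α δ]]: [α δ] is ((e -> t) -> t), [[μ ξ] ρ] is (e -> t); result t.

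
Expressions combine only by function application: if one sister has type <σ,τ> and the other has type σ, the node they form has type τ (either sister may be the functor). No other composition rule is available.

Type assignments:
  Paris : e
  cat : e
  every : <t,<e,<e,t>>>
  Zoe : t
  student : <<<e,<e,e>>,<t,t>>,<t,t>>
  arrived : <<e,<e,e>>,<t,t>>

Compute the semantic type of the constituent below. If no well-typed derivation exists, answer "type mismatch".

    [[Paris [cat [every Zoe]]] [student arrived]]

[every Zoe]: every is <t,<e,<e,t>>>, Zoe is t; result <e,<e,t>>.
[cat [every Zoe]]: [every Zoe] is <e,<e,t>>, cat is e; result <e,t>.
[Paris [cat [every Zoe]]]: [cat [every Zoe]] is <e,t>, Paris is e; result t.
[student arrived]: student is <<<e,<e,e>>,<t,t>>,<t,t>>, arrived is <<e,<e,e>>,<t,t>>; result <t,t>.
[[Paris [cat [every Zoe]]] [student arrived]]: [student arrived] is <t,t>, [Paris [cat [every Zoe]]] is t; result t.

t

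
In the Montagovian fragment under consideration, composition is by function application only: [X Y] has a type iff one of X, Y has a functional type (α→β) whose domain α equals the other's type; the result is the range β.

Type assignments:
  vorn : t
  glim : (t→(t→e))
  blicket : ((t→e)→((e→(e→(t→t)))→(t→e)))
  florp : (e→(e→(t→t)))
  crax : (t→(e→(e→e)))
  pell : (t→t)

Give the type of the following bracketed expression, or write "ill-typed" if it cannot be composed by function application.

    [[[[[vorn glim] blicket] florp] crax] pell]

ill-typed

[vorn glim] — glim of type (t→(t→e)) combines with vorn of type t: type (t→e).
[[vorn glim] blicket] — blicket of type ((t→e)→((e→(e→(t→t)))→(t→e))) combines with [vorn glim] of type (t→e): type ((e→(e→(t→t)))→(t→e)).
[[[vorn glim] blicket] florp] — [[vorn glim] blicket] of type ((e→(e→(t→t)))→(t→e)) combines with florp of type (e→(e→(t→t))): type (t→e).
At [[[[vorn glim] blicket] florp] crax]: neither (t→e) nor (t→(e→(e→e))) can take the other as argument; the node is ill-typed.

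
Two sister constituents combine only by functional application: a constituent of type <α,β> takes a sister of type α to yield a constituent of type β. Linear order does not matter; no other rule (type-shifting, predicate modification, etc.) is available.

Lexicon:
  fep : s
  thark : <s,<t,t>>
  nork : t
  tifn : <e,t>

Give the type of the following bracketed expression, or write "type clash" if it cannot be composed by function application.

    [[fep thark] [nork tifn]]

type clash

[fep thark]: <s,<t,t>> applied to s yields <t,t>.
[nork tifn]: t and <e,t> cannot combine by function application — type clash.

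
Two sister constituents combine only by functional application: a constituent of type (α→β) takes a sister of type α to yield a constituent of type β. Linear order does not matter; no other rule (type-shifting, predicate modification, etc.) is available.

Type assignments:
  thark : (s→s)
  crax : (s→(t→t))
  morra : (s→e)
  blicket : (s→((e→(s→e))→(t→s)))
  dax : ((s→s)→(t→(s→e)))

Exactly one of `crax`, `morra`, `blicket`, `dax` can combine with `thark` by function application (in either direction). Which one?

dax

crax : (s→(t→t)) — neither side's domain matches the other.
morra : (s→e) — neither side's domain matches the other.
blicket : (s→((e→(s→e))→(t→s))) — neither side's domain matches the other.
dax — combines: dax : ((s→s)→(t→(s→e))) takes thark : (s→s) as argument, giving (t→(s→e)).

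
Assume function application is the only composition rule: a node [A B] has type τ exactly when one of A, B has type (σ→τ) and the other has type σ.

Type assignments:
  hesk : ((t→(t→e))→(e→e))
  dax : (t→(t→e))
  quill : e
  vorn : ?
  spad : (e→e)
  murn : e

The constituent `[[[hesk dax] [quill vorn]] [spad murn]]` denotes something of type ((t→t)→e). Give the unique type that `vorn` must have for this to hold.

For [[[hesk dax] [quill vorn]] [spad murn]] to have type ((t→t)→e) with [spad murn] of type e, [[hesk dax] [quill vorn]] must be the function: [[hesk dax] [quill vorn]] : (e→((t→t)→e)).
For [[hesk dax] [quill vorn]] to have type (e→((t→t)→e)) with [hesk dax] of type (e→e), [quill vorn] must be the function: [quill vorn] : ((e→e)→(e→((t→t)→e))).
For [quill vorn] to have type ((e→e)→(e→((t→t)→e))) with quill of type e, vorn must be the function: vorn : (e→((e→e)→(e→((t→t)→e)))).

(e→((e→e)→(e→((t→t)→e))))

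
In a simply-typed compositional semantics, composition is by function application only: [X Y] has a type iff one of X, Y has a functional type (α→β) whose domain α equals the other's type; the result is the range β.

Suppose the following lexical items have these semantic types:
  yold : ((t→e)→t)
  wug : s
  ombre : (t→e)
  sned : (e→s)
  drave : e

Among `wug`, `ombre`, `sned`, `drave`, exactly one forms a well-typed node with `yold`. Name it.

wug : s — no; yold wants (t→e), and wug wants nothing (atomic).
ombre — combines: yold : ((t→e)→t) takes ombre : (t→e) as argument, giving t.
sned : (e→s) — no; yold wants (t→e), and sned wants e.
drave : e — no; yold wants (t→e), and drave wants nothing (atomic).

ombre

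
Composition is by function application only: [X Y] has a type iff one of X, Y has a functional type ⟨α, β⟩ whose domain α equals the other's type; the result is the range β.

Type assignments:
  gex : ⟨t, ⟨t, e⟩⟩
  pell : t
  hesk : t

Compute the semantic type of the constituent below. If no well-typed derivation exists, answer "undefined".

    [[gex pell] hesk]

[gex pell] — gex of type ⟨t, ⟨t, e⟩⟩ combines with pell of type t: type ⟨t, e⟩.
[[gex pell] hesk] — [gex pell] of type ⟨t, e⟩ combines with hesk of type t: type e.

e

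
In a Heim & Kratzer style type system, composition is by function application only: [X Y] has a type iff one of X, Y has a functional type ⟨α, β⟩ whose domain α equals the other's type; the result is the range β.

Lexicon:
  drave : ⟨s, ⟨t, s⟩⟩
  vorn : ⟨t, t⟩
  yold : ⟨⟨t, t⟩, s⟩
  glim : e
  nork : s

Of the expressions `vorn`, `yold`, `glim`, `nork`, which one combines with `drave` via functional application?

vorn : ⟨t, t⟩ — neither side's domain matches the other.
yold : ⟨⟨t, t⟩, s⟩ — neither side's domain matches the other.
glim : e — neither side's domain matches the other.
nork — combines: drave : ⟨s, ⟨t, s⟩⟩ takes nork : s as argument, giving ⟨t, s⟩.

nork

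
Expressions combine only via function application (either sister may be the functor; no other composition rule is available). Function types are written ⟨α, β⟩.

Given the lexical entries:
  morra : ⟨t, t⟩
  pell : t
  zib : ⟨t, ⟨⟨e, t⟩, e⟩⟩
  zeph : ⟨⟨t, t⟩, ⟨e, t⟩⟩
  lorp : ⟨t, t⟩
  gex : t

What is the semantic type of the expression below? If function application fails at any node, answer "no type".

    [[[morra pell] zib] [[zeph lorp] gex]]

[morra pell]: morra is ⟨t, t⟩, pell is t; result t.
[[morra pell] zib]: zib is ⟨t, ⟨⟨e, t⟩, e⟩⟩, [morra pell] is t; result ⟨⟨e, t⟩, e⟩.
[zeph lorp]: zeph is ⟨⟨t, t⟩, ⟨e, t⟩⟩, lorp is ⟨t, t⟩; result ⟨e, t⟩.
[[zeph lorp] gex]: ⟨e, t⟩ with t — neither is a function whose domain matches the other; composition fails here.

no type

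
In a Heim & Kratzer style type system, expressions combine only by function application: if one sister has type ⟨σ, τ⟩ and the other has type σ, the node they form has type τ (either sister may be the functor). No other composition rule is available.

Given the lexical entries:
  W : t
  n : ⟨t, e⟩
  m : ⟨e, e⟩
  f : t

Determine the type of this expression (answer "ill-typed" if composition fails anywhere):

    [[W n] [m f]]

ill-typed

[W n] — n of type ⟨t, e⟩ combines with W of type t: type e.
At [m f]: neither ⟨e, e⟩ nor t can take the other as argument; the node is ill-typed.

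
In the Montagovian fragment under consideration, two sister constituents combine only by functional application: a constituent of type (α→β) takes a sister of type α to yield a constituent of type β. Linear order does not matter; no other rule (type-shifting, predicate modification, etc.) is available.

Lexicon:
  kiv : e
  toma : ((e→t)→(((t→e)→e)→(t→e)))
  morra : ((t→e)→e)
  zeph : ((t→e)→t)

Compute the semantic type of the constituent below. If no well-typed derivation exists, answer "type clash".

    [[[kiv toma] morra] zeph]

type clash

[kiv toma]: e and ((e→t)→(((t→e)→e)→(t→e))) cannot combine by function application — type clash.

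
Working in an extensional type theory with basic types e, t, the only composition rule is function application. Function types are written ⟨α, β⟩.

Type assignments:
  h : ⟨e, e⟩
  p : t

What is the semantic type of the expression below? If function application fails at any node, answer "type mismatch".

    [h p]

At [h p]: neither ⟨e, e⟩ nor t can take the other as argument; the node is ill-typed.

type mismatch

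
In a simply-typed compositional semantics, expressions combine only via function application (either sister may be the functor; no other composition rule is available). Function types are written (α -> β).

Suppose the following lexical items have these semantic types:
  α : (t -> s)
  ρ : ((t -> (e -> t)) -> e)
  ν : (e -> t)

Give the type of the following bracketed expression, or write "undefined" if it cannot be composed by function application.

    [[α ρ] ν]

undefined

[α ρ]: (t -> s) and ((t -> (e -> t)) -> e) cannot combine by function application — type clash.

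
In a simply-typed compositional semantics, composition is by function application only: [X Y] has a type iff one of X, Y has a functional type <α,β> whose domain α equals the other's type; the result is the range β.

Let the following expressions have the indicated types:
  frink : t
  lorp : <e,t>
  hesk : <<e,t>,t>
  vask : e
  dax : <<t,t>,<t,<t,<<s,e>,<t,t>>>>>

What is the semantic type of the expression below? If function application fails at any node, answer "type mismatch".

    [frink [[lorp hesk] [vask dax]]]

[lorp hesk]: hesk is <<e,t>,t>, lorp is <e,t>; result t.
At [vask dax]: neither e nor <<t,t>,<t,<t,<<s,e>,<t,t>>>>> can take the other as argument; the node is ill-typed.

type mismatch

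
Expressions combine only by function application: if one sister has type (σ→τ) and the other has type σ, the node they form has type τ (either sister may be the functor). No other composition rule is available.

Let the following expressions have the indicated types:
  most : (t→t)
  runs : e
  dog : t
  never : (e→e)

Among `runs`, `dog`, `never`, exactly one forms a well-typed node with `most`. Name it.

runs : e — does not combine with most.
dog — combines: most : (t→t) takes dog : t as argument, giving t.
never : (e→e) — does not combine with most.

dog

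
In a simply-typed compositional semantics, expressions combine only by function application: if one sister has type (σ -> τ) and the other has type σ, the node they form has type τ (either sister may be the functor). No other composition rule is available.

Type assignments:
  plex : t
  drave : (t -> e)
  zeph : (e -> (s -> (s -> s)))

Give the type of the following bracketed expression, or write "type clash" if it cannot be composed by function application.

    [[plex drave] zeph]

At [plex drave], drave : (t -> e) takes plex : t, giving e.
At [[plex drave] zeph], zeph : (e -> (s -> (s -> s))) takes [plex drave] : e, giving (s -> (s -> s)).

(s -> (s -> s))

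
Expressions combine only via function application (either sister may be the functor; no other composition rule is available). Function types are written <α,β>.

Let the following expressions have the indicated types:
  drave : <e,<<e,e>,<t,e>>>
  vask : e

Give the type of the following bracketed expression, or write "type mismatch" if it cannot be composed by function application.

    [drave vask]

[drave vask]: drave is <e,<<e,e>,<t,e>>>, vask is e; result <<e,e>,<t,e>>.

<<e,e>,<t,e>>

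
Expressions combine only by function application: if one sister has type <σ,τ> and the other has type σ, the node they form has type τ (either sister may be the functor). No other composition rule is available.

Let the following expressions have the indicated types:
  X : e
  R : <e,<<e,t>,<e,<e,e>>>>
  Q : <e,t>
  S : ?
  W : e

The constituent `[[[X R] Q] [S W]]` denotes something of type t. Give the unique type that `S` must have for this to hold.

<e,<<e,<e,e>>,t>>

[[[X R] Q] [S W]] is required to be t. [[X R] Q] : <e,<e,e>> cannot yield t as functor, so [S W] : <<e,<e,e>>,t>.
[S W] is required to be <<e,<e,e>>,t>. W : e cannot yield <<e,<e,e>>,t> as functor, so S : <e,<<e,<e,e>>,t>>.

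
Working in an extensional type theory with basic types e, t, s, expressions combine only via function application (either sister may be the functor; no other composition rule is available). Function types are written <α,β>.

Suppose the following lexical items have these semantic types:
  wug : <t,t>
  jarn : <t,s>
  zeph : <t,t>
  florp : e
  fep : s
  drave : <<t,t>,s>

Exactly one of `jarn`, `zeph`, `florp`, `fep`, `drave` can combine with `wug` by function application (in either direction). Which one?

jarn : <t,s> — does not combine with wug.
zeph : <t,t> — does not combine with wug.
florp : e — does not combine with wug.
fep : s — does not combine with wug.
drave — combines: drave : <<t,t>,s> takes wug : <t,t> as argument, giving s.

drave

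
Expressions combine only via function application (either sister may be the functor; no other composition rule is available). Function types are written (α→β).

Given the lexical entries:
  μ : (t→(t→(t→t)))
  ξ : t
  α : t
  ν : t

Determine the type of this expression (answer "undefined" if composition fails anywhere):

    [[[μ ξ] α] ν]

t

[μ ξ]: μ is (t→(t→(t→t))), ξ is t; result (t→(t→t)).
[[μ ξ] α]: [μ ξ] is (t→(t→t)), α is t; result (t→t).
[[[μ ξ] α] ν]: [[μ ξ] α] is (t→t), ν is t; result t.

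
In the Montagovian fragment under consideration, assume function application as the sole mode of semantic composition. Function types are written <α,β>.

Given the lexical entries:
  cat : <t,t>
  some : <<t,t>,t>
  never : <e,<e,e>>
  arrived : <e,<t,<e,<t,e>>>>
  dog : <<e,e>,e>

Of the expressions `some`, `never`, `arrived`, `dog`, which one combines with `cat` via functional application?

some — combines: some : <<t,t>,t> takes cat : <t,t> as argument, giving t.
never : <e,<e,e>> — cat needs t; never needs e; neither fits.
arrived : <e,<t,<e,<t,e>>>> — cat needs t; arrived needs e; neither fits.
dog : <<e,e>,e> — cat needs t; dog needs <e,e>; neither fits.

some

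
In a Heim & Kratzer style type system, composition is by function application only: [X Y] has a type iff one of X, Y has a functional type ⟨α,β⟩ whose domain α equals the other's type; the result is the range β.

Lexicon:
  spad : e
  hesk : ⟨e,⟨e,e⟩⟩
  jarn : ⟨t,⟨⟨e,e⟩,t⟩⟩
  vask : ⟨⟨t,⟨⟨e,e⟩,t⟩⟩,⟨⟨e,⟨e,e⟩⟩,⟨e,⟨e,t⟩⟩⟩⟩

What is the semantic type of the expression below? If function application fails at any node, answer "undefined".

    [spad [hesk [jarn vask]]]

[jarn vask]: vask is ⟨⟨t,⟨⟨e,e⟩,t⟩⟩,⟨⟨e,⟨e,e⟩⟩,⟨e,⟨e,t⟩⟩⟩⟩, jarn is ⟨t,⟨⟨e,e⟩,t⟩⟩; result ⟨⟨e,⟨e,e⟩⟩,⟨e,⟨e,t⟩⟩⟩.
[hesk [jarn vask]]: [jarn vask] is ⟨⟨e,⟨e,e⟩⟩,⟨e,⟨e,t⟩⟩⟩, hesk is ⟨e,⟨e,e⟩⟩; result ⟨e,⟨e,t⟩⟩.
[spad [hesk [jarn vask]]]: [hesk [jarn vask]] is ⟨e,⟨e,t⟩⟩, spad is e; result ⟨e,t⟩.

⟨e,t⟩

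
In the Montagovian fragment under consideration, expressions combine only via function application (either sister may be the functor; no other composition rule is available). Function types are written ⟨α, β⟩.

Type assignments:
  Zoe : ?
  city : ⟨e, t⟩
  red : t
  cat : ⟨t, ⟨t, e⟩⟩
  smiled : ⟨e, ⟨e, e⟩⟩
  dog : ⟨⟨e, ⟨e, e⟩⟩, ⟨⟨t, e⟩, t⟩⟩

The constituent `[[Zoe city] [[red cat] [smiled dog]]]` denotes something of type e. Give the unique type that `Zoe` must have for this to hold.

⟨⟨e, t⟩, ⟨t, e⟩⟩

[[Zoe city] [[red cat] [smiled dog]]] must have type e. The sister [[red cat] [smiled dog]] has type t; that is not a function onto e, so [Zoe city] must be the functor, of type ⟨t, e⟩.
[Zoe city] must have type ⟨t, e⟩. The sister city has type ⟨e, t⟩; that is not a function onto ⟨t, e⟩, so Zoe must be the functor, of type ⟨⟨e, t⟩, ⟨t, e⟩⟩.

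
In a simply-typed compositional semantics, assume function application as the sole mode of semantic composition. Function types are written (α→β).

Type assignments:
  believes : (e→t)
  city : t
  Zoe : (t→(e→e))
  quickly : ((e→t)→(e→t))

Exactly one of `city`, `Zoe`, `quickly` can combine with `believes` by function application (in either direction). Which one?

quickly

city : t — no; believes wants e, and city wants nothing (atomic).
Zoe : (t→(e→e)) — no; believes wants e, and Zoe wants t.
quickly — combines: quickly : ((e→t)→(e→t)) takes believes : (e→t) as argument, giving (e→t).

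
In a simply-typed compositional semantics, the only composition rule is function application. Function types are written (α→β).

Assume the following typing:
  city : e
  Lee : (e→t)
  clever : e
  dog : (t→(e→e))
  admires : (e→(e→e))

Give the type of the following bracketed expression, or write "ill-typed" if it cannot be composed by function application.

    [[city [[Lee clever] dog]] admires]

At [Lee clever], Lee : (e→t) takes clever : e, giving t.
At [[Lee clever] dog], dog : (t→(e→e)) takes [Lee clever] : t, giving (e→e).
At [city [[Lee clever] dog]], [[Lee clever] dog] : (e→e) takes city : e, giving e.
At [[city [[Lee clever] dog]] admires], admires : (e→(e→e)) takes [city [[Lee clever] dog]] : e, giving (e→e).

(e→e)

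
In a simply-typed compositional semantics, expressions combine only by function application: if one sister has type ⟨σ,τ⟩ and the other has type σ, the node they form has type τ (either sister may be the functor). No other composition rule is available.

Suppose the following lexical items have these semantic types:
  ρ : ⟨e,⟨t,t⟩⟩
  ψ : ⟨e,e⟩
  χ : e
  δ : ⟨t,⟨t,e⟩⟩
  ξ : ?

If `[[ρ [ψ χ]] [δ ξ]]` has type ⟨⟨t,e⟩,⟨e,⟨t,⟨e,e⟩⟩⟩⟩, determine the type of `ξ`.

⟨⟨t,⟨t,e⟩⟩,⟨⟨t,t⟩,⟨⟨t,e⟩,⟨e,⟨t,⟨e,e⟩⟩⟩⟩⟩⟩

For [[ρ [ψ χ]] [δ ξ]] to have type ⟨⟨t,e⟩,⟨e,⟨t,⟨e,e⟩⟩⟩⟩ with [ρ [ψ χ]] of type ⟨t,t⟩, [δ ξ] must be the function: [δ ξ] : ⟨⟨t,t⟩,⟨⟨t,e⟩,⟨e,⟨t,⟨e,e⟩⟩⟩⟩⟩.
For [δ ξ] to have type ⟨⟨t,t⟩,⟨⟨t,e⟩,⟨e,⟨t,⟨e,e⟩⟩⟩⟩⟩ with δ of type ⟨t,⟨t,e⟩⟩, ξ must be the function: ξ : ⟨⟨t,⟨t,e⟩⟩,⟨⟨t,t⟩,⟨⟨t,e⟩,⟨e,⟨t,⟨e,e⟩⟩⟩⟩⟩⟩.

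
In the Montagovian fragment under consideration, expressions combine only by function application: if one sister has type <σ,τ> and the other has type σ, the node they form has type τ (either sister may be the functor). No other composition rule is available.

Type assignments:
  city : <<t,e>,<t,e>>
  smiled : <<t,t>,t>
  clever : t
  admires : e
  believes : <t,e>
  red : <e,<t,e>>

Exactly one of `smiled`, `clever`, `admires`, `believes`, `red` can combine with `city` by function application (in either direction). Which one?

believes

smiled : <<t,t>,t> — does not combine with city.
clever : t — does not combine with city.
admires : e — does not combine with city.
believes — combines: city : <<t,e>,<t,e>> takes believes : <t,e> as argument, giving <t,e>.
red : <e,<t,e>> — does not combine with city.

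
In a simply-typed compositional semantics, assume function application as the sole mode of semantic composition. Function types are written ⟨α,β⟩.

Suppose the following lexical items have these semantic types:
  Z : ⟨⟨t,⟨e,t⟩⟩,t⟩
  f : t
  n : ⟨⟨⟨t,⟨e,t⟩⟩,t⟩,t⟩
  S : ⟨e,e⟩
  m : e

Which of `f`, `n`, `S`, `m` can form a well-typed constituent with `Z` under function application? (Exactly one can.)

f : t — does not combine with Z.
n — combines: n : ⟨⟨⟨t,⟨e,t⟩⟩,t⟩,t⟩ takes Z : ⟨⟨t,⟨e,t⟩⟩,t⟩ as argument, giving t.
S : ⟨e,e⟩ — does not combine with Z.
m : e — does not combine with Z.

n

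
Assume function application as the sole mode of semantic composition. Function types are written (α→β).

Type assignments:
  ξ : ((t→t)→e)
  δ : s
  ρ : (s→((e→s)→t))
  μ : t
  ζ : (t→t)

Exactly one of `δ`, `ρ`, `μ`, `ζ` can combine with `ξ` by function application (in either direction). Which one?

ζ

δ : s — ξ needs (t→t); δ needs nothing (atomic); neither fits.
ρ : (s→((e→s)→t)) — ξ needs (t→t); ρ needs s; neither fits.
μ : t — ξ needs (t→t); μ needs nothing (atomic); neither fits.
ζ — combines: ξ : ((t→t)→e) takes ζ : (t→t) as argument, giving e.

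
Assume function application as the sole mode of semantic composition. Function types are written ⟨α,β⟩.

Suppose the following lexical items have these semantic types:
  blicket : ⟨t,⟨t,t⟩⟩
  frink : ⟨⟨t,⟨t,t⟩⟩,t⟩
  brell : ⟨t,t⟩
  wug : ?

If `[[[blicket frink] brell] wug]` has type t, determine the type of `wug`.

For [[[blicket frink] brell] wug] to have type t with [[blicket frink] brell] of type t, wug must be the function: wug : ⟨t,t⟩.

⟨t,t⟩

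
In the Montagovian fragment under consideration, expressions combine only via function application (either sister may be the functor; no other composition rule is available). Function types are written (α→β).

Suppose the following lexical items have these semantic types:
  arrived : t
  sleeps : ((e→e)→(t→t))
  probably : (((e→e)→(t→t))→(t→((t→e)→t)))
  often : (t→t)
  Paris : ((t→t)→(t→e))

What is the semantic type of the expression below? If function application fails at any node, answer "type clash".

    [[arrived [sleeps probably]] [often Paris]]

[sleeps probably]: functor probably : (((e→e)→(t→t))→(t→((t→e)→t))), argument sleeps : ((e→e)→(t→t)); result (t→((t→e)→t)).
[arrived [sleeps probably]]: functor [sleeps probably] : (t→((t→e)→t)), argument arrived : t; result ((t→e)→t).
[often Paris]: functor Paris : ((t→t)→(t→e)), argument often : (t→t); result (t→e).
[[arrived [sleeps probably]] [often Paris]]: functor [arrived [sleeps probably]] : ((t→e)→t), argument [often Paris] : (t→e); result t.

t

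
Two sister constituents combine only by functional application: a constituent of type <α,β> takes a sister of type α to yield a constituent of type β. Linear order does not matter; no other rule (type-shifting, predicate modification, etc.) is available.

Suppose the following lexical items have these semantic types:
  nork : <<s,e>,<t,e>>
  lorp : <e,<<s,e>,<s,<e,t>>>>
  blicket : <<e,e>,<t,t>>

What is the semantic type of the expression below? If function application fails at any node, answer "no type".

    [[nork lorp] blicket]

no type

[nork lorp]: <<s,e>,<t,e>> and <e,<<s,e>,<s,<e,t>>>> cannot combine by function application — type clash.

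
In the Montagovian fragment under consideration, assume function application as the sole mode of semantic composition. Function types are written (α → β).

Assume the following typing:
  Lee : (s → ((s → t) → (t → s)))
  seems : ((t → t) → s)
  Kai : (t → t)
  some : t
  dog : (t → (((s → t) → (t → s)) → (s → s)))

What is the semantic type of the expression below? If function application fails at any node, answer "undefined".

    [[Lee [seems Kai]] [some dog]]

(s → s)

[seems Kai]: functor seems : ((t → t) → s), argument Kai : (t → t); result s.
[Lee [seems Kai]]: functor Lee : (s → ((s → t) → (t → s))), argument [seems Kai] : s; result ((s → t) → (t → s)).
[some dog]: functor dog : (t → (((s → t) → (t → s)) → (s → s))), argument some : t; result (((s → t) → (t → s)) → (s → s)).
[[Lee [seems Kai]] [some dog]]: functor [some dog] : (((s → t) → (t → s)) → (s → s)), argument [Lee [seems Kai]] : ((s → t) → (t → s)); result (s → s).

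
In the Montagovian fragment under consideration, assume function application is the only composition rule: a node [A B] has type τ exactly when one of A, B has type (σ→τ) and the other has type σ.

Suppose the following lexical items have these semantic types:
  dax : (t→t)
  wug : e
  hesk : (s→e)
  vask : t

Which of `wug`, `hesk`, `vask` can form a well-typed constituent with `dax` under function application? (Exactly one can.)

vask

wug : e — neither side's domain matches the other.
hesk : (s→e) — neither side's domain matches the other.
vask — combines: dax : (t→t) takes vask : t as argument, giving t.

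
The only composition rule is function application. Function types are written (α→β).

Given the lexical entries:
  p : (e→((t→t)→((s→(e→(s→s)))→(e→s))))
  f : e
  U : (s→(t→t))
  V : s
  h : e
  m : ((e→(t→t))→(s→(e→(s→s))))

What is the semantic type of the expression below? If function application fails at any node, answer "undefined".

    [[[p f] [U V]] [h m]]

[p f]: functor p : (e→((t→t)→((s→(e→(s→s)))→(e→s)))), argument f : e; result ((t→t)→((s→(e→(s→s)))→(e→s))).
[U V]: functor U : (s→(t→t)), argument V : s; result (t→t).
[[p f] [U V]]: functor [p f] : ((t→t)→((s→(e→(s→s)))→(e→s))), argument [U V] : (t→t); result ((s→(e→(s→s)))→(e→s)).
At [h m]: neither e nor ((e→(t→t))→(s→(e→(s→s)))) can take the other as argument; the node is ill-typed.

undefined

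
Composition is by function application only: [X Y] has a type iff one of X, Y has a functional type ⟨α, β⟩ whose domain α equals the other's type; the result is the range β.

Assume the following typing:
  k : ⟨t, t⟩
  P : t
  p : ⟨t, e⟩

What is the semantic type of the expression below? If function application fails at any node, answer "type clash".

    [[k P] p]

e

[k P]: ⟨t, t⟩ applied to t yields t.
[[k P] p]: ⟨t, e⟩ applied to t yields e.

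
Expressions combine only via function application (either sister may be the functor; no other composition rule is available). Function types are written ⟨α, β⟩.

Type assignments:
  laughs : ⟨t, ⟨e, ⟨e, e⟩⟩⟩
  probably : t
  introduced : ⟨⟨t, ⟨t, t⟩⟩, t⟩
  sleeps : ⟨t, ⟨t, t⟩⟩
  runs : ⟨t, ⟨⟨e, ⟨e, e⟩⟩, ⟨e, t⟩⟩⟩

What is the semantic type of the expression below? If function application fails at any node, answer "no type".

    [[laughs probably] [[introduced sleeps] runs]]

⟨e, t⟩

[laughs probably]: functor laughs : ⟨t, ⟨e, ⟨e, e⟩⟩⟩, argument probably : t; result ⟨e, ⟨e, e⟩⟩.
[introduced sleeps]: functor introduced : ⟨⟨t, ⟨t, t⟩⟩, t⟩, argument sleeps : ⟨t, ⟨t, t⟩⟩; result t.
[[introduced sleeps] runs]: functor runs : ⟨t, ⟨⟨e, ⟨e, e⟩⟩, ⟨e, t⟩⟩⟩, argument [introduced sleeps] : t; result ⟨⟨e, ⟨e, e⟩⟩, ⟨e, t⟩⟩.
[[laughs probably] [[introduced sleeps] runs]]: functor [[introduced sleeps] runs] : ⟨⟨e, ⟨e, e⟩⟩, ⟨e, t⟩⟩, argument [laughs probably] : ⟨e, ⟨e, e⟩⟩; result ⟨e, t⟩.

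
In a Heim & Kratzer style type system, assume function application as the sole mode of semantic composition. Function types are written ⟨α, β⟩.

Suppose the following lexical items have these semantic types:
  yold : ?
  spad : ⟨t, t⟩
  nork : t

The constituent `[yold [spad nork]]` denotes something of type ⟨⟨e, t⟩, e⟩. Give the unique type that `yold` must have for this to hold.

For [yold [spad nork]] to have type ⟨⟨e, t⟩, e⟩ with [spad nork] of type t, yold must be the function: yold : ⟨t, ⟨⟨e, t⟩, e⟩⟩.

⟨t, ⟨⟨e, t⟩, e⟩⟩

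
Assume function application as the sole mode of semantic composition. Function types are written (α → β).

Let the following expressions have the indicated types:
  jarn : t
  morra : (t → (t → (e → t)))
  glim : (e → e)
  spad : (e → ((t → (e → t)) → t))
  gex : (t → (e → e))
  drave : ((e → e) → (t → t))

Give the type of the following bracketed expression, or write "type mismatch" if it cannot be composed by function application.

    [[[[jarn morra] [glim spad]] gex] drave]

[jarn morra] — morra of type (t → (t → (e → t))) combines with jarn of type t: type (t → (e → t)).
[glim spad]: (e → e) and (e → ((t → (e → t)) → t)) cannot combine by function application — type clash.

type mismatch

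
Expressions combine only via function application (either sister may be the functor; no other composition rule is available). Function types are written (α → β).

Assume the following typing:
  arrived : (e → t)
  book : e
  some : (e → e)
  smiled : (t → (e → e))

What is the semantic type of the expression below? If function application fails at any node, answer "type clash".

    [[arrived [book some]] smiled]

(e → e)

[book some]: some is (e → e), book is e; result e.
[arrived [book some]]: arrived is (e → t), [book some] is e; result t.
[[arrived [book some]] smiled]: smiled is (t → (e → e)), [arrived [book some]] is t; result (e → e).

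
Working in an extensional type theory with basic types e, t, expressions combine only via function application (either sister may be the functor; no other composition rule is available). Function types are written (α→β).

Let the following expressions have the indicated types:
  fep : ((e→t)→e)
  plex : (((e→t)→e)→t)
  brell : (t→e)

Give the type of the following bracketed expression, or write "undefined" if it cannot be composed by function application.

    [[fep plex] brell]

[fep plex]: functor plex : (((e→t)→e)→t), argument fep : ((e→t)→e); result t.
[[fep plex] brell]: functor brell : (t→e), argument [fep plex] : t; result e.

e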